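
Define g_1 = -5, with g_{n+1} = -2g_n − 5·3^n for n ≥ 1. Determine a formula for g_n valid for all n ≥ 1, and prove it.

Claim: g_n = (-2)^n − 3^n.

Base case: g_1 = -5, and (-2)^1 − 3^1 = -2 − 3 = -5.
Assume g_r = (-2)^r − 3^r for some r ≥ 1.
Then g_{r+1} = -2g_r − 5·3^r = -2·((-2)^r − 3^r) − 5·3^r = (-2)^{r+1} + 2·3^r − 5·3^r = (-2)^{r+1} − 3·3^r = (-2)^{r+1} − 3^{r+1}.
This completes the inductive step, so g_n = (-2)^n − 3^n for all n ≥ 1.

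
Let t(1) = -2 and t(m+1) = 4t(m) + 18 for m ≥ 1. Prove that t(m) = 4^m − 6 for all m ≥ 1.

Base case: t(1) = -2, and 4^1 − 6 = 4 − 6 = -2.
Assume t(r) = 4^r − 6 for some r ≥ 1.
Then t(r+1) = 4t(r) + 18 = 4·(4^r − 6) + 18 = 4^{r+1} − 24 + 18 = 4^{r+1} − 6.
This completes the inductive step, so t(m) = 4^m − 6 for all m ≥ 1.

t(m) = 4^m − 6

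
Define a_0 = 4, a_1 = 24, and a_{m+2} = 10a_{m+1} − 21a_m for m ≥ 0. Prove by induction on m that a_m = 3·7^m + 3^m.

Base cases: a_0 = 4 and 3·7^0 + 3^0 = 4; a_1 = 24 and 3·7^1 + 3^1 = 24.
Assume a_i = 3·7^i + 3^i for all 0 ≤ i ≤ j, where j ≥ 1.
Then a_{j+1} = 10a_j − 21a_{j−1} = 10·(3·7^j + 3^j) − 21·(3·7^{j−1} + 3^{j−1}) = 3·(10·7 − 21)7^{j−1} + (10·3 − 21)3^{j−1} = 147·7^{j−1} + 9·3^{j−1} = 3·7^{j+1} + 3^{j+1}.
Hence a_m = 3·7^m + 3^m for every m ≥ 0, by strong induction.

a_m = 3·7^m + 3^m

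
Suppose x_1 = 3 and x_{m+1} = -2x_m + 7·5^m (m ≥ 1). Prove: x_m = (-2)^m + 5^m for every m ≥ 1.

Base case: x_1 = 3, and (-2)^1 + 5^1 = -2 + 5 = 3.
Assume x_k = (-2)^k + 5^k for some k ≥ 1.
Then x_{k+1} = -2x_k + 7·5^k = -2·((-2)^k + 5^k) + 7·5^k = (-2)^{k+1} − 2·5^k + 7·5^k = (-2)^{k+1} + 5·5^k = (-2)^{k+1} + 5^{k+1}.
By induction, x_m = (-2)^m + 5^m for all m ≥ 1.

x_m = (-2)^m + 5^m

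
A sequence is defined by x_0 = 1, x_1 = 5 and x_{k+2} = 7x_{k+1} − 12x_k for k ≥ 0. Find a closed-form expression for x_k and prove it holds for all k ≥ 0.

Claim: x_k = -3^k + 2·4^k.

Base cases: x_0 = 1 and -3^0 + 2·4^0 = 1; x_1 = 5 and -3^1 + 2·4^1 = 5.
Assume x_i = -3^i + 2·4^i for all 0 ≤ i ≤ j, where j ≥ 1.
Then x_{j+1} = 7x_j − 12x_{j−1} = 7·(-3^j + 2·4^j) − 12·(-3^{j−1} + 2·4^{j−1}) = -(7·3 − 12)3^{j−1} + 2·(7·4 − 12)4^{j−1} = -9·3^{j−1} + 32·4^{j−1} = -3^{j+1} + 2·4^{j+1}.
By strong induction, x_k = -3^k + 2·4^k for all k ≥ 0.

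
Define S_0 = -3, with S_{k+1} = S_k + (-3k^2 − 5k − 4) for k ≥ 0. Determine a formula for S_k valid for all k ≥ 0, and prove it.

Claim: S_k = -k^3 − k^2 − 2k − 3.

Base case: S_0 = -3, and -0^3 − 0^2 − 2·0 − 3 = -3.
Assume S_j = -j^3 − j^2 − 2j − 3.
Then S_{j+1} = S_j + (-3j^2 − 5j − 4) = (-j^3 − j^2 − 2j − 3) + (-3j^2 − 5j − 4) = -j^3 − 4j^2 − 7j − 7,
and -(j+1)^3 − (j+1)^2 − 2·(j+1) − 3 = -j^3 − 4j^2 − 7j − 7.
Hence S_k = -k^3 − k^2 − 2k − 3 for every k ≥ 0, by induction.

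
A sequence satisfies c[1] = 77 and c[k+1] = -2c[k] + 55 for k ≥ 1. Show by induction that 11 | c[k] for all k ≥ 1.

Base case: c[1] = 77 = 11·7, so 11 | c[1].
Assume 11 | c[r], so c[r] = 11t for some integer t.
Then c[r+1] = -2c[r] + 55 = -2·(11t) + 55 = 11(-2t + 5), so 11 | c[r+1].
This completes the inductive step, so 11 | c[k] for all k ≥ 1.

11 | c[k]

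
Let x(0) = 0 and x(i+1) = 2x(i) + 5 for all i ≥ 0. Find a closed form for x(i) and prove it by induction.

Claim: x(i) = 5·2^i − 5.

Base case: x(0) = 0, and 5·2^0 − 5 = 5 − 5 = 0.
Assume x(k) = 5·2^k − 5 for some k ≥ 0.
Then x(k+1) = 2x(k) + 5 = 2·(5·2^k − 5) + 5 = 10·2^k − 10 + 5 = 5·2^{k+1} − 5.
By induction, x(i) = 5·2^i − 5 for all i ≥ 0.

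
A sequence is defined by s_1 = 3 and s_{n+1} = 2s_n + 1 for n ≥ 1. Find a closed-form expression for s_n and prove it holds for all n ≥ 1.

Claim: s_n = 2^{n+1} − 1.

Base case: s_1 = 3, and 2^{1+1} − 1 = 4 − 1 = 3.
Assume s_m = 2^{m+1} − 1 for some m ≥ 1.
Then s_{m+1} = 2s_m + 1 = 2·(2^{m+1} − 1) + 1 = 2^{m+2} − 2 + 1 = 2^{m+2} − 1.
This completes the inductive step, so s_n = 2^{n+1} − 1 for all n ≥ 1.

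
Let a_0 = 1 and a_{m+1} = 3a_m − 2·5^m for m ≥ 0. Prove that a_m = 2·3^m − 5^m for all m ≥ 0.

Base case: a_0 = 1, and 2·3^0 − 5^0 = 2 − 1 = 1.
Assume a_k = 2·3^k − 5^k for some k ≥ 0.
Then a_{k+1} = 3a_k − 2·5^k = 3·(2·3^k − 5^k) − 2·5^k = 2·3^{k+1} − 3·5^k − 2·5^k = 2·3^{k+1} − 5·5^k = 2·3^{k+1} − 5^{k+1}.
By induction, a_m = 2·3^m − 5^m for all m ≥ 0.

a_m = 2·3^m − 5^m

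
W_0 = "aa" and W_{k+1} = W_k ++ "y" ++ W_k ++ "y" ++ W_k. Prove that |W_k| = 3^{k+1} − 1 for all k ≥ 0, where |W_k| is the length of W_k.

Base case: |W_0| = 2, and 3^{0+1} − 1 = 2.
Assume |W_j| = 3^{j+1} − 1.
Then |W_{j+1}| = 3|W_j| + 2 = 3(3^{j+1} − 1) + 2 = 3^{j+2} − 3 + 2 = 3^{j+2} − 1.
So the formula holds for j+1, and by induction |W_k| = 3^{k+1} − 1 for all k ≥ 0.

|W_k| = 3^{k+1} − 1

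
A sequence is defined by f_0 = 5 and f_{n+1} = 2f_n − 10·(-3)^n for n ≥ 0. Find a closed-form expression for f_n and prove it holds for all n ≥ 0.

Claim: f_n = 3·2^n + 2·(-3)^n.

Base case: f_0 = 5, and 3·2^0 + 2·(-3)^0 = 3 + 2 = 5.
Assume f_r = 3·2^r + 2·(-3)^r for some r ≥ 0.
Then f_{r+1} = 2f_r − 10·(-3)^r = 2·(3·2^r + 2·(-3)^r) − 10·(-3)^r = 3·2^{r+1} + 4·(-3)^r − 10·(-3)^r = 3·2^{r+1} − 6·(-3)^r = 3·2^{r+1} + 2·(-3)^{r+1}.
So the formula holds for r+1, and by induction f_n = 3·2^n + 2·(-3)^n for all n ≥ 0.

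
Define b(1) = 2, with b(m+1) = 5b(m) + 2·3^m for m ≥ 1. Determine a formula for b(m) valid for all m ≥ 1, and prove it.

Claim: b(m) = 5^m − 3^m.

Base case: b(1) = 2, and 5^1 − 3^1 = 5 − 3 = 2.
Assume b(r) = 5^r − 3^r for some r ≥ 1.
Then b(r+1) = 5b(r) + 2·3^r = 5·(5^r − 3^r) + 2·3^r = 5^{r+1} − 5·3^r + 2·3^r = 5^{r+1} − 3·3^r = 5^{r+1} − 3^{r+1}.
This completes the inductive step, so b(m) = 5^m − 3^m for all m ≥ 1.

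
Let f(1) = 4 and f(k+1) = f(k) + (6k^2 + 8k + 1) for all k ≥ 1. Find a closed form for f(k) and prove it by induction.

Claim: f(k) = 2k^3 + k^2 − 2k + 3.

Base case: f(1) = 4, and 2·1^3 + 1^2 − 2·1 + 3 = 4.
Assume f(r) = 2r^3 + r^2 − 2r + 3.
Then f(r+1) = f(r) + (6r^2 + 8r + 1) = (2r^3 + r^2 − 2r + 3) + (6r^2 + 8r + 1) = 2r^3 + 7r^2 + 6r + 4,
and 2·(r+1)^3 + (r+1)^2 − 2·(r+1) + 3 = 2r^3 + 7r^2 + 6r + 4.
Hence f(k) = 2k^3 + k^2 − 2k + 3 for every k ≥ 1, by induction.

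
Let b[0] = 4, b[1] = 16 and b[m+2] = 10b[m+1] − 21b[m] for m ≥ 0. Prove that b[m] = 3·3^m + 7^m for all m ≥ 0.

Base cases: b[0] = 4 and 3·3^0 + 7^0 = 4; b[1] = 16 and 3·3^1 + 7^1 = 16.
Assume b[i] = 3·3^i + 7^i for all 0 ≤ i ≤ j, where j ≥ 1.
Then b[j+1] = 10b[j] − 21b[j−1] = 10·(3·3^j + 7^j) − 21·(3·3^{j−1} + 7^{j−1}) = 3·(10·3 − 21)3^{j−1} + (10·7 − 21)7^{j−1} = 27·3^{j−1} + 49·7^{j−1} = 3·3^{j+1} + 7^{j+1}.
By strong induction, b[m] = 3·3^m + 7^m for all m ≥ 0.

b[m] = 3·3^m + 7^m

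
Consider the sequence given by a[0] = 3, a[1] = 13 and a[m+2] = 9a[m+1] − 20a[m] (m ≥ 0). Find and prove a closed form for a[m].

Claim: a[m] = 5^m + 2·4^m.

Base cases: a[0] = 3 and 5^0 + 2·4^0 = 3; a[1] = 13 and 5^1 + 2·4^1 = 13.
Assume a[j] = 5^j + 2·4^j for all 0 ≤ j ≤ r, where r ≥ 1.
Then a[r+1] = 9a[r] − 20a[r−1] = 9·(5^r + 2·4^r) − 20·(5^{r−1} + 2·4^{r−1}) = (9·5 − 20)5^{r−1} + 2·(9·4 − 20)4^{r−1} = 25·5^{r−1} + 32·4^{r−1} = 5^{r+1} + 2·4^{r+1}.
By strong induction, a[m] = 5^m + 2·4^m for all m ≥ 0.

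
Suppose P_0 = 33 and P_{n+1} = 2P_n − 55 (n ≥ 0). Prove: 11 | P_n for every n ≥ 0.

Base case: P_0 = 33 = 11·3, so 11 | P_0.
Assume 11 | P_m, so P_m = 11t for some integer t.
Then P_{m+1} = 2P_m − 55 = 2·(11t) − 55 = 11(2t − 5), so 11 | P_{m+1}.
Hence 11 | P_n for every n ≥ 0, by induction.

11 | P_n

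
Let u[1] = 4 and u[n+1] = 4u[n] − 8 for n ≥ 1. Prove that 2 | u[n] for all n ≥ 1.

Base case: u[1] = 4 = 2·2, so 2 | u[1].
Assume 2 | u[r], so u[r] = 2t for some integer t.
Then u[r+1] = 4u[r] − 8 = 4·(2t) − 8 = 2(4t − 4), so 2 | u[r+1].
By induction, 2 | u[n] for all n ≥ 1.

2 | u[n]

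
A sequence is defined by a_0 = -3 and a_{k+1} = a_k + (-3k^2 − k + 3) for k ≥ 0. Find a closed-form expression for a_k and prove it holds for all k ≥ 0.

Claim: a_k = -k^3 + k^2 + 3k − 3.

Base case: a_0 = -3, and -0^3 + 0^2 + 3·0 − 3 = -3.
Assume a_r = -r^3 + r^2 + 3r − 3.
Then a_{r+1} = a_r + (-3r^2 − r + 3) = (-r^3 + r^2 + 3r − 3) + (-3r^2 − r + 3) = -r^3 − 2r^2 + 2r,
and -(r+1)^3 + (r+1)^2 + 3·(r+1) − 3 = -r^3 − 2r^2 + 2r.
This completes the inductive step, so a_k = -k^3 + k^2 + 3k − 3 for all k ≥ 0.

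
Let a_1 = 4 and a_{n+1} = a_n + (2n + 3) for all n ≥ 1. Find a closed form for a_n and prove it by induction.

Claim: a_n = n^2 + 2n + 1.

Base case: a_1 = 4, and 1^2 + 2·1 + 1 = 4.
Assume a_r = r^2 + 2r + 1.
Then a_{r+1} = a_r + (2r + 3) = (r^2 + 2r + 1) + (2r + 3) = r^2 + 4r + 4,
and (r+1)^2 + 2·(r+1) + 1 = r^2 + 4r + 4.
This completes the inductive step, so a_n = n^2 + 2n + 1 for all n ≥ 1.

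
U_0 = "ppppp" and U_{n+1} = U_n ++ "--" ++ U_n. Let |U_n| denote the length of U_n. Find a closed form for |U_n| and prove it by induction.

Claim: |U_n| = 7·2^n − 2.

Base case: |U_0| = 5, and 7·2^0 − 2 = 5.
Assume |U_r| = 7·2^r − 2.
Then |U_{r+1}| = |U_r| + 2 + |U_r| = 2|U_r| + 2 = 2(7·2^r − 2) + 2 = 7·2^{r+1} − 4 + 2 = 7·2^{r+1} − 2.
By induction, |U_n| = 7·2^n − 2 for all n ≥ 0.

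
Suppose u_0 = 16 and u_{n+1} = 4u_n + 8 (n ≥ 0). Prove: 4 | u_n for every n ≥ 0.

Base case: u_0 = 16 = 4·4, so 4 | u_0.
Assume 4 | u_j, so u_j = 4t for some integer t.
Then u_{j+1} = 4u_j + 8 = 4·(4t) + 8 = 4(4t + 2), so 4 | u_{j+1}.
By induction, 4 | u_n for all n ≥ 0.

4 | u_n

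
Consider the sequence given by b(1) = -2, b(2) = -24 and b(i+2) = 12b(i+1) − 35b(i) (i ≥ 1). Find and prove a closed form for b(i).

Claim: b(i) = 5^i − 7^i.

Base cases: b(1) = -2 and 5^1 − 7^1 = -2; b(2) = -24 and 5^2 − 7^2 = -24.
Assume b(j) = 5^j − 7^j for all 1 ≤ j ≤ r, where r ≥ 2.
Then b(r+1) = 12b(r) − 35b(r−1) = 12·(5^r − 7^r) − 35·(5^{r−1} − 7^{r−1}) = (12·5 − 35)5^{r−1} − (12·7 − 35)7^{r−1} = 25·5^{r−1} − 49·7^{r−1} = 5^{r+1} − 7^{r+1}.
By strong induction, b(i) = 5^i − 7^i for all i ≥ 1.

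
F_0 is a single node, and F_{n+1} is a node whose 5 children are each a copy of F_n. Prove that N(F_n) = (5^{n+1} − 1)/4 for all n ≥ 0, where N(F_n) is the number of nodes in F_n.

Base case: N(F_0) = 1, and (5^{0+1} − 1)/4 = 1.
Assume N(F_m) = (5^{m+1} − 1)/4.
Then N(F_{m+1}) = 1 + 5N(F_m) = 1 + 5·(5^{m+1} − 1)/4 = 1 + (5^{m+2} − 5)/4 = (4 + 5^{m+2} − 5)/4 = (5^{m+2} − 1)/4.
By induction, N(F_n) = (5^{n+1} − 1)/4 for all n ≥ 0.

N(F_n) = (5^{n+1} − 1)/4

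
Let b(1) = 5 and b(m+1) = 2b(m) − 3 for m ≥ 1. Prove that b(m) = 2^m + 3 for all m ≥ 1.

Base case: b(1) = 5, and 2^1 + 3 = 2 + 3 = 5.
Assume b(j) = 2^j + 3 for some j ≥ 1.
Then b(j+1) = 2b(j) − 3 = 2·(2^j + 3) − 3 = 2^{j+1} + 6 − 3 = 2^{j+1} + 3.
This completes the inductive step, so b(m) = 2^m + 3 for all m ≥ 1.

b(m) = 2^m + 3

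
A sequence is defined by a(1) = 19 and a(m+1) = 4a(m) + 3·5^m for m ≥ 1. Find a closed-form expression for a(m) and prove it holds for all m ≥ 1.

Claim: a(m) = 4^m + 3·5^m.

Base case: a(1) = 19, and 4^1 + 3·5^1 = 4 + 15 = 19.
Assume a(j) = 4^j + 3·5^j for some j ≥ 1.
Then a(j+1) = 4a(j) + 3·5^j = 4·(4^j + 3·5^j) + 3·5^j = 4^{j+1} + 12·5^j + 3·5^j = 4^{j+1} + 15·5^j = 4^{j+1} + 3·5^{j+1}.
Hence a(m) = 4^m + 3·5^m for every m ≥ 1, by induction.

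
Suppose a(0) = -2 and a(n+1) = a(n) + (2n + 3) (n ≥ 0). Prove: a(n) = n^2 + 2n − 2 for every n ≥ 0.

Base case: a(0) = -2, and 0^2 + 2·0 − 2 = -2.
Assume a(k) = k^2 + 2k − 2.
Then a(k+1) = a(k) + (2k + 3) = (k^2 + 2k − 2) + (2k + 3) = k^2 + 4k + 1,
and (k+1)^2 + 2·(k+1) − 2 = k^2 + 4k + 1.
By induction, a(n) = n^2 + 2n − 2 for all n ≥ 0.

a(n) = n^2 + 2n − 2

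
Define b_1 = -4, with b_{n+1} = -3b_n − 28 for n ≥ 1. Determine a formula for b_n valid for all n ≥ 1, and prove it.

Claim: b_n = -(-3)^n − 7.

Base case: b_1 = -4, and -(-3)^1 − 7 = 3 − 7 = -4.
Assume b_m = -(-3)^m − 7 for some m ≥ 1.
Then b_{m+1} = -3b_m − 28 = -3·(-(-3)^m − 7) − 28 = 3·(-3)^m + 21 − 28 = -(-3)^{m+1} − 7.
So the formula holds for m+1, and by induction b_n = -(-3)^n − 7 for all n ≥ 1.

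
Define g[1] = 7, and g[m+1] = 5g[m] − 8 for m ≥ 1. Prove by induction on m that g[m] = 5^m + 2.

Base case: g[1] = 7, and 5^1 + 2 = 5 + 2 = 7.
Assume g[r] = 5^r + 2 for some r ≥ 1.
Then g[r+1] = 5g[r] − 8 = 5·(5^r + 2) − 8 = 5^{r+1} + 10 − 8 = 5^{r+1} + 2.
Hence g[m] = 5^m + 2 for every m ≥ 1, by induction.

g[m] = 5^m + 2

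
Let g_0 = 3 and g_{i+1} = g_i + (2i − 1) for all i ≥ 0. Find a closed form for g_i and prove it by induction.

Claim: g_i = i^2 − 2i + 3.

Base case: g_0 = 3, and 0^2 − 2·0 + 3 = 3.
Assume g_k = k^2 − 2k + 3.
Then g_{k+1} = g_k + (2k − 1) = (k^2 − 2k + 3) + (2k − 1) = k^2 + 2,
and (k+1)^2 − 2·(k+1) + 3 = k^2 + 2.
This completes the inductive step, so g_i = i^2 − 2i + 3 for all i ≥ 0.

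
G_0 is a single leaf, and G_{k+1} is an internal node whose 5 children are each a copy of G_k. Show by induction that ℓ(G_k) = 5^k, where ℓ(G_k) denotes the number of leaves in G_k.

Base case: ℓ(G_0) = 1, and 5^0 = 1.
Assume ℓ(G_r) = 5^r.
Then ℓ(G_{r+1}) = 5·ℓ(G_r) = 5·5^r = 5^{r+1}.
So the formula holds for r+1, and by induction ℓ(G_k) = 5^k for all k ≥ 0.

ℓ(G_k) = 5^k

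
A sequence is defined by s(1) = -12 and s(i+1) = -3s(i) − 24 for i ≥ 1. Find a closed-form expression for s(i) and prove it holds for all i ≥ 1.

Claim: s(i) = 2·(-3)^i − 6.

Base case: s(1) = -12, and 2·(-3)^1 − 6 = -6 − 6 = -12.
Assume s(k) = 2·(-3)^k − 6 for some k ≥ 1.
Then s(k+1) = -3s(k) − 24 = -3·(2·(-3)^k − 6) − 24 = -6·(-3)^k + 18 − 24 = 2·(-3)^{k+1} − 6.
Hence s(i) = 2·(-3)^i − 6 for every i ≥ 1, by induction.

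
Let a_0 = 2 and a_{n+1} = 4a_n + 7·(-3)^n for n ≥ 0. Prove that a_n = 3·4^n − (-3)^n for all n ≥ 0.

Base case: a_0 = 2, and 3·4^0 − (-3)^0 = 3 − 1 = 2.
Assume a_m = 3·4^m − (-3)^m for some m ≥ 0.
Then a_{m+1} = 4a_m + 7·(-3)^m = 4·(3·4^m − (-3)^m) + 7·(-3)^m = 3·4^{m+1} − 4·(-3)^m + 7·(-3)^m = 3·4^{m+1} + 3·(-3)^m = 3·4^{m+1} − (-3)^{m+1}.
Hence a_n = 3·4^n − (-3)^n for every n ≥ 0, by induction.

a_n = 3·4^n − (-3)^n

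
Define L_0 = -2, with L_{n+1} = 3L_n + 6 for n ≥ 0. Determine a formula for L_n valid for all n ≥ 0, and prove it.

Claim: L_n = 3^n − 3.

Base case: L_0 = -2, and 3^0 − 3 = 1 − 3 = -2.
Assume L_m = 3^m − 3 for some m ≥ 0.
Then L_{m+1} = 3L_m + 6 = 3·(3^m − 3) + 6 = 3^{m+1} − 9 + 6 = 3^{m+1} − 3.
By induction, L_n = 3^n − 3 for all n ≥ 0.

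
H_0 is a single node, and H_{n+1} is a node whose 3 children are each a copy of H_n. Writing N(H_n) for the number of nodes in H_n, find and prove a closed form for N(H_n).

Claim: N(H_n) = (3^{n+1} − 1)/2.

Base case: N(H_0) = 1, and (3^{0+1} − 1)/2 = 1.
Assume N(H_m) = (3^{m+1} − 1)/2.
Then N(H_{m+1}) = 1 + 3N(H_m) = 1 + 3·(3^{m+1} − 1)/2 = 1 + (3^{m+2} − 3)/2 = (2 + 3^{m+2} − 3)/2 = (3^{m+2} − 1)/2.
So the formula holds for m+1, and by induction N(H_n) = (3^{n+1} − 1)/2 for all n ≥ 0.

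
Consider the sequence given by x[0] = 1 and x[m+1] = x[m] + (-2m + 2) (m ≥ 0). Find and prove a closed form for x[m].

Claim: x[m] = -m^2 + 3m + 1.

Base case: x[0] = 1, and -0^2 + 3·0 + 1 = 1.
Assume x[r] = -r^2 + 3r + 1.
Then x[r+1] = x[r] + (-2r + 2) = (-r^2 + 3r + 1) + (-2r + 2) = -r^2 + r + 3,
and -(r+1)^2 + 3·(r+1) + 1 = -r^2 + r + 3.
By induction, x[m] = -m^2 + 3m + 1 for all m ≥ 0.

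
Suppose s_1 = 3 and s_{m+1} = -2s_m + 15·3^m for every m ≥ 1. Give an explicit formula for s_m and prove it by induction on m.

Claim: s_m = 3·(-2)^m + 3·3^m.

Base case: s_1 = 3, and 3·(-2)^1 + 3·3^1 = -6 + 9 = 3.
Assume s_k = 3·(-2)^k + 3·3^k for some k ≥ 1.
Then s_{k+1} = -2s_k + 15·3^k = -2·(3·(-2)^k + 3·3^k) + 15·3^k = 3·(-2)^{k+1} − 6·3^k + 15·3^k = 3·(-2)^{k+1} + 9·3^k = 3·(-2)^{k+1} + 3·3^{k+1}.
By induction, s_m = 3·(-2)^m + 3·3^m for all m ≥ 1.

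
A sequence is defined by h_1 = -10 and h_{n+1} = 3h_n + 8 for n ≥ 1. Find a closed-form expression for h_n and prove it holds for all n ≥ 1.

Claim: h_n = -2·3^n − 4.

Base case: h_1 = -10, and -2·3^1 − 4 = -6 − 4 = -10.
Assume h_r = -2·3^r − 4 for some r ≥ 1.
Then h_{r+1} = 3h_r + 8 = 3·(-2·3^r − 4) + 8 = -6·3^r − 12 + 8 = -2·3^{r+1} − 4.
This completes the inductive step, so h_n = -2·3^n − 4 for all n ≥ 1.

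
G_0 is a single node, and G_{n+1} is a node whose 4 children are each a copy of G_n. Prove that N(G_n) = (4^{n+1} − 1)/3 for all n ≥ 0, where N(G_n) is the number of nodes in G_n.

Base case: N(G_0) = 1, and (4^{0+1} − 1)/3 = 1.
Assume N(G_m) = (4^{m+1} − 1)/3.
Then N(G_{m+1}) = 1 + 4N(G_m) = 1 + 4·(4^{m+1} − 1)/3 = 1 + (4^{m+2} − 4)/3 = (3 + 4^{m+2} − 4)/3 = (4^{m+2} − 1)/3.
This completes the inductive step, so N(G_n) = (4^{n+1} − 1)/3 for all n ≥ 0.

N(G_n) = (4^{n+1} − 1)/3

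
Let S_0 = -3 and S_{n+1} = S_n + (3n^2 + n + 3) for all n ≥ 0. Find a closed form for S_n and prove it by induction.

Claim: S_n = n^3 − n^2 + 3n − 3.

Base case: S_0 = -3, and 0^3 − 0^2 + 3·0 − 3 = -3.
Assume S_k = k^3 − k^2 + 3k − 3.
Then S_{k+1} = S_k + (3k^2 + k + 3) = (k^3 − k^2 + 3k − 3) + (3k^2 + k + 3) = k^3 + 2k^2 + 4k,
and (k+1)^3 − (k+1)^2 + 3·(k+1) − 3 = k^3 + 2k^2 + 4k.
Hence S_n = n^3 − n^2 + 3n − 3 for every n ≥ 0, by induction.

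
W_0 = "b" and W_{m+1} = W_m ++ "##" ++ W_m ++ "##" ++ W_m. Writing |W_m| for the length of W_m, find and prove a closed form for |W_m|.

Claim: |W_m| = 3^{m+1} − 2.

Base case: |W_0| = 1, and 3^{0+1} − 2 = 1.
Assume |W_k| = 3^{k+1} − 2.
Then |W_{k+1}| = 3|W_k| + 4 = 3(3^{k+1} − 2) + 4 = 3^{k+2} − 6 + 4 = 3^{k+2} − 2.
This completes the inductive step, so |W_m| = 3^{m+1} − 2 for all m ≥ 0.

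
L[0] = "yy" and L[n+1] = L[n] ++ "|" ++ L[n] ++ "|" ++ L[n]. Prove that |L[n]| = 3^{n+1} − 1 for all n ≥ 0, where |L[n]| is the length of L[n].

Base case: |L[0]| = 2, and 3^{0+1} − 1 = 2.
Assume |L[m]| = 3^{m+1} − 1.
Then |L[m+1]| = 3|L[m]| + 2 = 3(3^{m+1} − 1) + 2 = 3^{m+2} − 3 + 2 = 3^{m+2} − 1.
By induction, |L[n]| = 3^{n+1} − 1 for all n ≥ 0.

|L[n]| = 3^{n+1} − 1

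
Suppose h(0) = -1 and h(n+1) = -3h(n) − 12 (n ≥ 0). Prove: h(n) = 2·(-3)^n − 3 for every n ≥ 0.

Base case: h(0) = -1, and 2·(-3)^0 − 3 = 2 − 3 = -1.
Assume h(j) = 2·(-3)^j − 3 for some j ≥ 0.
Then h(j+1) = -3h(j) − 12 = -3·(2·(-3)^j − 3) − 12 = -6·(-3)^j + 9 − 12 = 2·(-3)^{j+1} − 3.
Hence h(n) = 2·(-3)^n − 3 for every n ≥ 0, by induction.

h(n) = 2·(-3)^n − 3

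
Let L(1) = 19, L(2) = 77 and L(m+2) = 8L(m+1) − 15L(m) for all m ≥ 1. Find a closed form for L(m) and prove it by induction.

Claim: L(m) = 3·3^m + 2·5^m.

Base cases: L(1) = 19 and 3·3^1 + 2·5^1 = 19; L(2) = 77 and 3·3^2 + 2·5^2 = 77.
Assume L(j) = 3·3^j + 2·5^j for all 1 ≤ j ≤ k, where k ≥ 2.
Then L(k+1) = 8L(k) − 15L(k−1) = 8·(3·3^k + 2·5^k) − 15·(3·3^{k−1} + 2·5^{k−1}) = 3·(8·3 − 15)3^{k−1} + 2·(8·5 − 15)5^{k−1} = 27·3^{k−1} + 50·5^{k−1} = 3·3^{k+1} + 2·5^{k+1}.
So the formula holds for k+1, and by strong induction L(m) = 3·3^m + 2·5^m for all m ≥ 1.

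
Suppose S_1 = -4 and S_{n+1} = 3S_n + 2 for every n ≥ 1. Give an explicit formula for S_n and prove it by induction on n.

Claim: S_n = -3^n − 1.

Base case: S_1 = -4, and -3^1 − 1 = -3 − 1 = -4.
Assume S_k = -3^k − 1 for some k ≥ 1.
Then S_{k+1} = 3S_k + 2 = 3·(-3^k − 1) + 2 = -3^{k+1} − 3 + 2 = -3^{k+1} − 1.
So the formula holds for k+1, and by induction S_n = -3^n − 1 for all n ≥ 1.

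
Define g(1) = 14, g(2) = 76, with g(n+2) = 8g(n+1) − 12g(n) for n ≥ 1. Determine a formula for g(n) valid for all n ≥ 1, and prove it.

Claim: g(n) = 2^n + 2·6^n.

Base cases: g(1) = 14 and 2^1 + 2·6^1 = 14; g(2) = 76 and 2^2 + 2·6^2 = 76.
Assume g(j) = 2^j + 2·6^j for all 1 ≤ j ≤ m, where m ≥ 2.
Then g(m+1) = 8g(m) − 12g(m−1) = 8·(2^m + 2·6^m) − 12·(2^{m−1} + 2·6^{m−1}) = (8·2 − 12)2^{m−1} + 2·(8·6 − 12)6^{m−1} = 4·2^{m−1} + 72·6^{m−1} = 2^{m+1} + 2·6^{m+1}.
Hence g(n) = 2^n + 2·6^n for every n ≥ 1, by strong induction.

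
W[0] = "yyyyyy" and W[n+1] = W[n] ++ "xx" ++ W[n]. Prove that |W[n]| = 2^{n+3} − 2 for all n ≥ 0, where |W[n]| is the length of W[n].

Base case: |W[0]| = 6, and 2^{0+3} − 2 = 6.
Assume |W[k]| = 2^{k+3} − 2.
Then |W[k+1]| = |W[k]| + 2 + |W[k]| = 2|W[k]| + 2 = 2(2^{k+3} − 2) + 2 = 2^{k+1+3} − 4 + 2 = 2^{k+1+3} − 2.
By induction, |W[n]| = 2^{n+3} − 2 for all n ≥ 0.

|W[n]| = 2^{n+3} − 2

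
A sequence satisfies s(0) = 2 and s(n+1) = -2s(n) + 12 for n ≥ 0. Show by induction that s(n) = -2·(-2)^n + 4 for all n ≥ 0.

Base case: s(0) = 2, and -2·(-2)^0 + 4 = -2 + 4 = 2.
Assume s(j) = -2·(-2)^j + 4 for some j ≥ 0.
Then s(j+1) = -2s(j) + 12 = -2·(-2·(-2)^j + 4) + 12 = 4·(-2)^j − 8 + 12 = -2·(-2)^{j+1} + 4.
Hence s(n) = -2·(-2)^n + 4 for every n ≥ 0, by induction.

s(n) = -2·(-2)^n + 4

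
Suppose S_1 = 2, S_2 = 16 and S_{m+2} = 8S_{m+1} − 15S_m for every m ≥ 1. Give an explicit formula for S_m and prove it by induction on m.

Claim: S_m = 5^m − 3^m.

Base cases: S_1 = 2 and 5^1 − 3^1 = 2; S_2 = 16 and 5^2 − 3^2 = 16.
Assume S_j = 5^j − 3^j for all 1 ≤ j ≤ r, where r ≥ 2.
Then S_{r+1} = 8S_r − 15S_{r−1} = 8·(5^r − 3^r) − 15·(5^{r−1} − 3^{r−1}) = (8·5 − 15)5^{r−1} − (8·3 − 15)3^{r−1} = 25·5^{r−1} − 9·3^{r−1} = 5^{r+1} − 3^{r+1}.
By strong induction, S_m = 5^m − 3^m for all m ≥ 1.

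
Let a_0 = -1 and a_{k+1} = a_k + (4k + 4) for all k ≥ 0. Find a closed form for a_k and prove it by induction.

Claim: a_k = 2k^2 + 2k − 1.

Base case: a_0 = -1, and 2·0^2 + 2·0 − 1 = -1.
Assume a_r = 2r^2 + 2r − 1.
Then a_{r+1} = a_r + (4r + 4) = (2r^2 + 2r − 1) + (4r + 4) = 2r^2 + 6r + 3,
and 2·(r+1)^2 + 2·(r+1) − 1 = 2r^2 + 6r + 3.
Hence a_k = 2k^2 + 2k − 1 for every k ≥ 0, by induction.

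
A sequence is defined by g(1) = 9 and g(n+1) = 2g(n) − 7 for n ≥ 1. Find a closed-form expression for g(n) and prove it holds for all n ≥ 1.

Claim: g(n) = 2^n + 7.

Base case: g(1) = 9, and 2^1 + 7 = 2 + 7 = 9.
Assume g(k) = 2^k + 7 for some k ≥ 1.
Then g(k+1) = 2g(k) − 7 = 2·(2^k + 7) − 7 = 2^{k+1} + 14 − 7 = 2^{k+1} + 7.
This completes the inductive step, so g(n) = 2^n + 7 for all n ≥ 1.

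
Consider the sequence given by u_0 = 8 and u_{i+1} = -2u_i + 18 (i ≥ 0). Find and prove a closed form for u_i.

Claim: u_i = 2·(-2)^i + 6.

Base case: u_0 = 8, and 2·(-2)^0 + 6 = 2 + 6 = 8.
Assume u_k = 2·(-2)^k + 6 for some k ≥ 0.
Then u_{k+1} = -2u_k + 18 = -2·(2·(-2)^k + 6) + 18 = -4·(-2)^k − 12 + 18 = 2·(-2)^{k+1} + 6.
Hence u_i = 2·(-2)^i + 6 for every i ≥ 0, by induction.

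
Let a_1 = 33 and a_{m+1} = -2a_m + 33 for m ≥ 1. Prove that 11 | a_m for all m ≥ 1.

Base case: a_1 = 33 = 11·3, so 11 | a_1.
Assume 11 | a_r, so a_r = 11t for some integer t.
Then a_{r+1} = -2a_r + 33 = -2·(11t) + 33 = 11(-2t + 3), so 11 | a_{r+1}.
So the property holds for r+1, and by induction 11 | a_m for all m ≥ 1.

11 | a_m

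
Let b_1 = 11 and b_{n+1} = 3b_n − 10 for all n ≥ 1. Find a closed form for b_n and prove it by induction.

Claim: b_n = 2·3^n + 5.

Base case: b_1 = 11, and 2·3^1 + 5 = 6 + 5 = 11.
Assume b_k = 2·3^k + 5 for some k ≥ 1.
Then b_{k+1} = 3b_k − 10 = 3·(2·3^k + 5) − 10 = 6·3^k + 15 − 10 = 2·3^{k+1} + 5.
This completes the inductive step, so b_n = 2·3^n + 5 for all n ≥ 1.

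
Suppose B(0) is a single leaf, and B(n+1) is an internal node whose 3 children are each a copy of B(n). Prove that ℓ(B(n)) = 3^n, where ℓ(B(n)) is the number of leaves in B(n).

Base case: ℓ(B(0)) = 1, and 3^0 = 1.
Assume ℓ(B(j)) = 3^j.
Then ℓ(B(j+1)) = 3·ℓ(B(j)) = 3·3^j = 3^{j+1}.
So the formula holds for j+1, and by induction ℓ(B(n)) = 3^n for all n ≥ 0.

ℓ(B(n)) = 3^n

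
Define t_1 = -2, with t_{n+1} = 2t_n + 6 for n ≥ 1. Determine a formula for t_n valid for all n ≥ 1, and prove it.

Claim: t_n = 2^{n+1} − 6.

Base case: t_1 = -2, and 2^{1+1} − 6 = 4 − 6 = -2.
Assume t_r = 2^{r+1} − 6 for some r ≥ 1.
Then t_{r+1} = 2t_r + 6 = 2·(2^{r+1} − 6) + 6 = 2^{r+2} − 12 + 6 = 2^{r+2} − 6.
Hence t_n = 2^{n+1} − 6 for every n ≥ 1, by induction.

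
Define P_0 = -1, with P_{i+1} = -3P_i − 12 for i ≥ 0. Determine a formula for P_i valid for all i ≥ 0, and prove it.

Claim: P_i = 2·(-3)^i − 3.

Base case: P_0 = -1, and 2·(-3)^0 − 3 = 2 − 3 = -1.
Assume P_k = 2·(-3)^k − 3 for some k ≥ 0.
Then P_{k+1} = -3P_k − 12 = -3·(2·(-3)^k − 3) − 12 = -6·(-3)^k + 9 − 12 = 2·(-3)^{k+1} − 3.
So the formula holds for k+1, and by induction P_i = 2·(-3)^i − 3 for all i ≥ 0.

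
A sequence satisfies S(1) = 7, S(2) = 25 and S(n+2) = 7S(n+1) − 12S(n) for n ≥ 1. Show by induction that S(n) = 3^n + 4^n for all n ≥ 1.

Base cases: S(1) = 7 and 3^1 + 4^1 = 7; S(2) = 25 and 3^2 + 4^2 = 25.
Assume S(i) = 3^i + 4^i for all 1 ≤ i ≤ j, where j ≥ 2.
Then S(j+1) = 7S(j) − 12S(j−1) = 7·(3^j + 4^j) − 12·(3^{j−1} + 4^{j−1}) = (7·3 − 12)3^{j−1} + (7·4 − 12)4^{j−1} = 9·3^{j−1} + 16·4^{j−1} = 3^{j+1} + 4^{j+1}.
This completes the inductive step, so S(n) = 3^n + 4^n for all n ≥ 1.

S(n) = 3^n + 4^n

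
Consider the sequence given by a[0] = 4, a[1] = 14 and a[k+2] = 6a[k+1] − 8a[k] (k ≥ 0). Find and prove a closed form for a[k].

Claim: a[k] = 3·4^k + 2^k.

Base cases: a[0] = 4 and 3·4^0 + 2^0 = 4; a[1] = 14 and 3·4^1 + 2^1 = 14.
Assume a[j] = 3·4^j + 2^j for all 0 ≤ j ≤ m, where m ≥ 1.
Then a[m+1] = 6a[m] − 8a[m−1] = 6·(3·4^m + 2^m) − 8·(3·4^{m−1} + 2^{m−1}) = 3·(6·4 − 8)4^{m−1} + (6·2 − 8)2^{m−1} = 48·4^{m−1} + 4·2^{m−1} = 3·4^{m+1} + 2^{m+1}.
By strong induction, a[k] = 3·4^k + 2^k for all k ≥ 0.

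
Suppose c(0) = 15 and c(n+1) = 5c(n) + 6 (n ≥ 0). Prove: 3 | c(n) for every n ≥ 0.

Base case: c(0) = 15 = 3·5, so 3 | c(0).
Assume 3 | c(j), so c(j) = 3t for some integer t.
Then c(j+1) = 5c(j) + 6 = 5·(3t) + 6 = 3(5t + 2), so 3 | c(j+1).
This completes the inductive step, so 3 | c(n) for all n ≥ 0.

3 | c(n)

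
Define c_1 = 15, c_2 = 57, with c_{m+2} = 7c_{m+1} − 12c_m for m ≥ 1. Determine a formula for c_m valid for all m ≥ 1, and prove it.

Claim: c_m = 3·4^m + 3^m.

Base cases: c_1 = 15 and 3·4^1 + 3^1 = 15; c_2 = 57 and 3·4^2 + 3^2 = 57.
Assume c_i = 3·4^i + 3^i for all 1 ≤ i ≤ j, where j ≥ 2.
Then c_{j+1} = 7c_j − 12c_{j−1} = 7·(3·4^j + 3^j) − 12·(3·4^{j−1} + 3^{j−1}) = 3·(7·4 − 12)4^{j−1} + (7·3 − 12)3^{j−1} = 48·4^{j−1} + 9·3^{j−1} = 3·4^{j+1} + 3^{j+1}.
This completes the inductive step, so c_m = 3·4^m + 3^m for all m ≥ 1.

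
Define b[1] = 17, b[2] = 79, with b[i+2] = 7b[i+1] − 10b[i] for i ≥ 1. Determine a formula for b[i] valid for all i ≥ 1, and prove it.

Claim: b[i] = 3·5^i + 2^i.

Base cases: b[1] = 17 and 3·5^1 + 2^1 = 17; b[2] = 79 and 3·5^2 + 2^2 = 79.
Assume b[j] = 3·5^j + 2^j for all 1 ≤ j ≤ r, where r ≥ 2.
Then b[r+1] = 7b[r] − 10b[r−1] = 7·(3·5^r + 2^r) − 10·(3·5^{r−1} + 2^{r−1}) = 3·(7·5 − 10)5^{r−1} + (7·2 − 10)2^{r−1} = 75·5^{r−1} + 4·2^{r−1} = 3·5^{r+1} + 2^{r+1}.
Hence b[i] = 3·5^i + 2^i for every i ≥ 1, by strong induction.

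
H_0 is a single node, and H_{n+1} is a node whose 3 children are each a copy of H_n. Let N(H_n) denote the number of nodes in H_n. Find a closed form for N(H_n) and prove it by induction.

Claim: N(H_n) = (3^{n+1} − 1)/2.

Base case: N(H_0) = 1, and (3^{0+1} − 1)/2 = 1.
Assume N(H_r) = (3^{r+1} − 1)/2.
Then N(H_{r+1}) = 1 + 3N(H_r) = 1 + 3·(3^{r+1} − 1)/2 = 1 + (3^{r+2} − 3)/2 = (2 + 3^{r+2} − 3)/2 = (3^{r+2} − 1)/2.
Hence N(H_n) = (3^{n+1} − 1)/2 for every n ≥ 0, by induction.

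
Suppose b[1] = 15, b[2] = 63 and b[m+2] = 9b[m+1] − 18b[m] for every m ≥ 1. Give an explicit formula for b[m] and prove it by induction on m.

Claim: b[m] = 3·3^m + 6^m.

Base cases: b[1] = 15 and 3·3^1 + 6^1 = 15; b[2] = 63 and 3·3^2 + 6^2 = 63.
Assume b[i] = 3·3^i + 6^i for all 1 ≤ i ≤ j, where j ≥ 2.
Then b[j+1] = 9b[j] − 18b[j−1] = 9·(3·3^j + 6^j) − 18·(3·3^{j−1} + 6^{j−1}) = 3·(9·3 − 18)3^{j−1} + (9·6 − 18)6^{j−1} = 27·3^{j−1} + 36·6^{j−1} = 3·3^{j+1} + 6^{j+1}.
So the formula holds for j+1, and by strong induction b[m] = 3·3^m + 6^m for all m ≥ 1.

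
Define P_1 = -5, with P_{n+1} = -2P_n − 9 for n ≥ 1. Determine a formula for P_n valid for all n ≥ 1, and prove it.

Claim: P_n = (-2)^n − 3.

Base case: P_1 = -5, and (-2)^1 − 3 = -2 − 3 = -5.
Assume P_k = (-2)^k − 3 for some k ≥ 1.
Then P_{k+1} = -2P_k − 9 = -2·((-2)^k − 3) − 9 = -2·(-2)^k + 6 − 9 = (-2)^{k+1} − 3.
So the formula holds for k+1, and by induction P_n = (-2)^n − 3 for all n ≥ 1.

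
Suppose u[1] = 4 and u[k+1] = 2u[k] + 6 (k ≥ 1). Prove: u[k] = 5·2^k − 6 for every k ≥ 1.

Base case: u[1] = 4, and 5·2^1 − 6 = 10 − 6 = 4.
Assume u[j] = 5·2^j − 6 for some j ≥ 1.
Then u[j+1] = 2u[j] + 6 = 2·(5·2^j − 6) + 6 = 10·2^j − 12 + 6 = 5·2^{j+1} − 6.
This completes the inductive step, so u[k] = 5·2^k − 6 for all k ≥ 1.

u[k] = 5·2^k − 6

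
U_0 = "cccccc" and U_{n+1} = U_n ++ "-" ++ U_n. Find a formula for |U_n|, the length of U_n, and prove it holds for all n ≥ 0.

Claim: |U_n| = 7·2^n − 1.

Base case: |U_0| = 6, and 7·2^0 − 1 = 6.
Assume |U_k| = 7·2^k − 1.
Then |U_{k+1}| = |U_k| + 1 + |U_k| = 2|U_k| + 1 = 2(7·2^k − 1) + 1 = 7·2^{k+1} − 2 + 1 = 7·2^{k+1} − 1.
So the formula holds for k+1, and by induction |U_n| = 7·2^n − 1 for all n ≥ 0.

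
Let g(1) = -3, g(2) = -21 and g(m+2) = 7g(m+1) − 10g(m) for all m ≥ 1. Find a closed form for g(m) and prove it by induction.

Claim: g(m) = -5^m + 2^m.

Base cases: g(1) = -3 and -5^1 + 2^1 = -3; g(2) = -21 and -5^2 + 2^2 = -21.
Assume g(j) = -5^j + 2^j for all 1 ≤ j ≤ r, where r ≥ 2.
Then g(r+1) = 7g(r) − 10g(r−1) = 7·(-5^r + 2^r) − 10·(-5^{r−1} + 2^{r−1}) = -(7·5 − 10)5^{r−1} + (7·2 − 10)2^{r−1} = -25·5^{r−1} + 4·2^{r−1} = -5^{r+1} + 2^{r+1}.
Hence g(m) = -5^m + 2^m for every m ≥ 1, by strong induction.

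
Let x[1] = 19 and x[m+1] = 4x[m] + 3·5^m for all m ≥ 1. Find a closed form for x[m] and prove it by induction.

Claim: x[m] = 4^m + 3·5^m.

Base case: x[1] = 19, and 4^1 + 3·5^1 = 4 + 15 = 19.
Assume x[j] = 4^j + 3·5^j for some j ≥ 1.
Then x[j+1] = 4x[j] + 3·5^j = 4·(4^j + 3·5^j) + 3·5^j = 4^{j+1} + 12·5^j + 3·5^j = 4^{j+1} + 15·5^j = 4^{j+1} + 3·5^{j+1}.
By induction, x[m] = 4^m + 3·5^m for all m ≥ 1.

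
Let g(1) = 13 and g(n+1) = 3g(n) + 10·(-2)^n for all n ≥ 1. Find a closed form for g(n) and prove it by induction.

Claim: g(n) = 3·3^n − 2·(-2)^n.

Base case: g(1) = 13, and 3·3^1 − 2·(-2)^1 = 9 + 4 = 13.
Assume g(j) = 3·3^j − 2·(-2)^j for some j ≥ 1.
Then g(j+1) = 3g(j) + 10·(-2)^j = 3·(3·3^j − 2·(-2)^j) + 10·(-2)^j = 3·3^{j+1} − 6·(-2)^j + 10·(-2)^j = 3·3^{j+1} + 4·(-2)^j = 3·3^{j+1} − 2·(-2)^{j+1}.
This completes the inductive step, so g(n) = 3·3^n − 2·(-2)^n for all n ≥ 1.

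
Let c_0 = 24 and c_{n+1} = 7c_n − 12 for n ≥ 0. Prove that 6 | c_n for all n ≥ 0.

Base case: c_0 = 24 = 6·4, so 6 | c_0.
Assume 6 | c_k, so c_k = 6t for some integer t.
Then c_{k+1} = 7c_k − 12 = 7·(6t) − 12 = 6(7t − 2), so 6 | c_{k+1}.
By induction, 6 | c_n for all n ≥ 0.

6 | c_n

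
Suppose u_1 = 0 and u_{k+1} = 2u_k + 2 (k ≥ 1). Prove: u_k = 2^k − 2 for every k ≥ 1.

Base case: u_1 = 0, and 2^1 − 2 = 2 − 2 = 0.
Assume u_r = 2^r − 2 for some r ≥ 1.
Then u_{r+1} = 2u_r + 2 = 2·(2^r − 2) + 2 = 2^{r+1} − 4 + 2 = 2^{r+1} − 2.
By induction, u_k = 2^k − 2 for all k ≥ 1.

u_k = 2^k − 2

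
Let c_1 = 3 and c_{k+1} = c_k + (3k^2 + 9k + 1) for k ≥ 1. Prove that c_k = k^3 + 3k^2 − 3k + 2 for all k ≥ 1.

Base case: c_1 = 3, and 1^3 + 3·1^2 − 3·1 + 2 = 3.
Assume c_m = m^3 + 3m^2 − 3m + 2.
Then c_{m+1} = c_m + (3m^2 + 9m + 1) = (m^3 + 3m^2 − 3m + 2) + (3m^2 + 9m + 1) = m^3 + 6m^2 + 6m + 3,
and (m+1)^3 + 3·(m+1)^2 − 3·(m+1) + 2 = m^3 + 6m^2 + 6m + 3.
Hence c_k = k^3 + 3k^2 − 3k + 2 for every k ≥ 1, by induction.

c_k = k^3 + 3k^2 − 3k + 2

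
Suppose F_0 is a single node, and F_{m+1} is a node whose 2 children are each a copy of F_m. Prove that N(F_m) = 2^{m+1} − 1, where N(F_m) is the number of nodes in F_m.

Base case: N(F_0) = 1, and 2^{0+1} − 1 = 1.
Assume N(F_j) = 2^{j+1} − 1.
Then N(F_{j+1}) = 1 + 2N(F_j) = 1 + 2(2^{j+1} − 1) = 2^{j+2} − 2 + 1 = 2^{j+2} − 1.
This completes the inductive step, so N(F_m) = 2^{m+1} − 1 for all m ≥ 0.

N(F_m) = 2^{m+1} − 1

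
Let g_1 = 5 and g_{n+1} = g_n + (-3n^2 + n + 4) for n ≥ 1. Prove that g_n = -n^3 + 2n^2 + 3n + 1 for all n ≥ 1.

Base case: g_1 = 5, and -1^3 + 2·1^2 + 3·1 + 1 = 5.
Assume g_j = -j^3 + 2j^2 + 3j + 1.
Then g_{j+1} = g_j + (-3j^2 + j + 4) = (-j^3 + 2j^2 + 3j + 1) + (-3j^2 + j + 4) = -j^3 − j^2 + 4j + 5,
and -(j+1)^3 + 2·(j+1)^2 + 3·(j+1) + 1 = -j^3 − j^2 + 4j + 5.
Hence g_n = -n^3 + 2n^2 + 3n + 1 for every n ≥ 1, by induction.

g_n = -n^3 + 2n^2 + 3n + 1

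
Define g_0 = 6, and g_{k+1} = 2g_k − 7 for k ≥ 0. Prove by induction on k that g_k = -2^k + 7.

Base case: g_0 = 6, and -2^0 + 7 = -1 + 7 = 6.
Assume g_j = -2^j + 7 for some j ≥ 0.
Then g_{j+1} = 2g_j − 7 = 2·(-2^j + 7) − 7 = -2^{j+1} + 14 − 7 = -2^{j+1} + 7.
So the formula holds for j+1, and by induction g_k = -2^k + 7 for all k ≥ 0.

g_k = -2^k + 7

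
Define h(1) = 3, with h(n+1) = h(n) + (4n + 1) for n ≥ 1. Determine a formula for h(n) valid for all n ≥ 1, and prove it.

Claim: h(n) = 2n^2 − n + 2.

Base case: h(1) = 3, and 2·1^2 − 1 + 2 = 3.
Assume h(r) = 2r^2 − r + 2.
Then h(r+1) = h(r) + (4r + 1) = (2r^2 − r + 2) + (4r + 1) = 2r^2 + 3r + 3,
and 2·(r+1)^2 − (r+1) + 2 = 2r^2 + 3r + 3.
By induction, h(n) = 2n^2 − n + 2 for all n ≥ 1.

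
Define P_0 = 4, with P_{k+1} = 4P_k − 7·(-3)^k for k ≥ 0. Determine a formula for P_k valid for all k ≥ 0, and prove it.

Claim: P_k = 3·4^k + (-3)^k.

Base case: P_0 = 4, and 3·4^0 + (-3)^0 = 3 + 1 = 4.
Assume P_j = 3·4^j + (-3)^j for some j ≥ 0.
Then P_{j+1} = 4P_j − 7·(-3)^j = 4·(3·4^j + (-3)^j) − 7·(-3)^j = 3·4^{j+1} + 4·(-3)^j − 7·(-3)^j = 3·4^{j+1} − 3·(-3)^j = 3·4^{j+1} + (-3)^{j+1}.
Hence P_k = 3·4^k + (-3)^k for every k ≥ 0, by induction.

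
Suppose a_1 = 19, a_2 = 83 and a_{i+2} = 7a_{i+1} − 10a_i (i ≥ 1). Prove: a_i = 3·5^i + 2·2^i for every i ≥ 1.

Base cases: a_1 = 19 and 3·5^1 + 2·2^1 = 19; a_2 = 83 and 3·5^2 + 2·2^2 = 83.
Assume a_j = 3·5^j + 2·2^j for all 1 ≤ j ≤ k, where k ≥ 2.
Then a_{k+1} = 7a_k − 10a_{k−1} = 7·(3·5^k + 2·2^k) − 10·(3·5^{k−1} + 2·2^{k−1}) = 3·(7·5 − 10)5^{k−1} + 2·(7·2 − 10)2^{k−1} = 75·5^{k−1} + 8·2^{k−1} = 3·5^{k+1} + 2·2^{k+1}.
So the formula holds for k+1, and by strong induction a_i = 3·5^i + 2·2^i for all i ≥ 1.

a_i = 3·5^i + 2·2^i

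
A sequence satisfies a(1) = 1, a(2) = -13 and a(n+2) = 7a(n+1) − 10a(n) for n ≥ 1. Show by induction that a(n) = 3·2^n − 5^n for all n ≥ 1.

Base cases: a(1) = 1 and 3·2^1 − 5^1 = 1; a(2) = -13 and 3·2^2 − 5^2 = -13.
Assume a(i) = 3·2^i − 5^i for all 1 ≤ i ≤ j, where j ≥ 2.
Then a(j+1) = 7a(j) − 10a(j−1) = 7·(3·2^j − 5^j) − 10·(3·2^{j−1} − 5^{j−1}) = 3·(7·2 − 10)2^{j−1} − (7·5 − 10)5^{j−1} = 12·2^{j−1} − 25·5^{j−1} = 3·2^{j+1} − 5^{j+1}.
Hence a(n) = 3·2^n − 5^n for every n ≥ 1, by strong induction.

a(n) = 3·2^n − 5^n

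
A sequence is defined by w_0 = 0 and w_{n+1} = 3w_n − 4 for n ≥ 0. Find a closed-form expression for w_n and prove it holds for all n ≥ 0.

Claim: w_n = -2·3^n + 2.

Base case: w_0 = 0, and -2·3^0 + 2 = -2 + 2 = 0.
Assume w_k = -2·3^k + 2 for some k ≥ 0.
Then w_{k+1} = 3w_k − 4 = 3·(-2·3^k + 2) − 4 = -6·3^k + 6 − 4 = -2·3^{k+1} + 2.
Hence w_n = -2·3^n + 2 for every n ≥ 0, by induction.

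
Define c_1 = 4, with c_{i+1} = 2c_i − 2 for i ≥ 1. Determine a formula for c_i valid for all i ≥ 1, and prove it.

Claim: c_i = 2^i + 2.

Base case: c_1 = 4, and 2^1 + 2 = 2 + 2 = 4.
Assume c_k = 2^k + 2 for some k ≥ 1.
Then c_{k+1} = 2c_k − 2 = 2·(2^k + 2) − 2 = 2^{k+1} + 4 − 2 = 2^{k+1} + 2.
Hence c_i = 2^i + 2 for every i ≥ 1, by induction.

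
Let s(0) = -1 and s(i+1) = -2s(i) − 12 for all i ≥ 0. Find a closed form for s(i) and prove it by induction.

Claim: s(i) = 3·(-2)^i − 4.

Base case: s(0) = -1, and 3·(-2)^0 − 4 = 3 − 4 = -1.
Assume s(m) = 3·(-2)^m − 4 for some m ≥ 0.
Then s(m+1) = -2s(m) − 12 = -2·(3·(-2)^m − 4) − 12 = -6·(-2)^m + 8 − 12 = 3·(-2)^{m+1} − 4.
Hence s(i) = 3·(-2)^i − 4 for every i ≥ 0, by induction.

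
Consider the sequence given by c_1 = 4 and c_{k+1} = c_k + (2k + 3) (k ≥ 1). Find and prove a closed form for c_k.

Claim: c_k = k^2 + 2k + 1.

Base case: c_1 = 4, and 1^2 + 2·1 + 1 = 4.
Assume c_m = m^2 + 2m + 1.
Then c_{m+1} = c_m + (2m + 3) = (m^2 + 2m + 1) + (2m + 3) = m^2 + 4m + 4,
and (m+1)^2 + 2·(m+1) + 1 = m^2 + 4m + 4.
By induction, c_k = k^2 + 2k + 1 for all k ≥ 1.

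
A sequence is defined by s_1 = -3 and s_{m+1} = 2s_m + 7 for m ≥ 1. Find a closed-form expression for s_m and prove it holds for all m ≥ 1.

Claim: s_m = 2^{m+1} − 7.

Base case: s_1 = -3, and 2^{1+1} − 7 = 4 − 7 = -3.
Assume s_r = 2^{r+1} − 7 for some r ≥ 1.
Then s_{r+1} = 2s_r + 7 = 2·(2^{r+1} − 7) + 7 = 2^{r+2} − 14 + 7 = 2^{r+2} − 7.
So the formula holds for r+1, and by induction s_m = 2^{m+1} − 7 for all m ≥ 1.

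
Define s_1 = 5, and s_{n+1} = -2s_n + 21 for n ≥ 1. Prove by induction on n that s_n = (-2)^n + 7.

Base case: s_1 = 5, and (-2)^1 + 7 = -2 + 7 = 5.
Assume s_m = (-2)^m + 7 for some m ≥ 1.
Then s_{m+1} = -2s_m + 21 = -2·((-2)^m + 7) + 21 = -2·(-2)^m − 14 + 21 = (-2)^{m+1} + 7.
So the formula holds for m+1, and by induction s_n = (-2)^n + 7 for all n ≥ 1.

s_n = (-2)^n + 7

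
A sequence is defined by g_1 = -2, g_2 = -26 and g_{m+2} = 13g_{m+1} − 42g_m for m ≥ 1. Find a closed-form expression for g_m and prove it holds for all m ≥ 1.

Claim: g_m = 2·6^m − 2·7^m.

Base cases: g_1 = -2 and 2·6^1 − 2·7^1 = -2; g_2 = -26 and 2·6^2 − 2·7^2 = -26.
Assume g_j = 2·6^j − 2·7^j for all 1 ≤ j ≤ r, where r ≥ 2.
Then g_{r+1} = 13g_r − 42g_{r−1} = 13·(2·6^r − 2·7^r) − 42·(2·6^{r−1} − 2·7^{r−1}) = 2·(13·6 − 42)6^{r−1} − 2·(13·7 − 42)7^{r−1} = 72·6^{r−1} − 98·7^{r−1} = 2·6^{r+1} − 2·7^{r+1}.
By strong induction, g_m = 2·6^m − 2·7^m for all m ≥ 1.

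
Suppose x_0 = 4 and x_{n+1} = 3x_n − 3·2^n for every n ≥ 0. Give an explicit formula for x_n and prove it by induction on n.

Claim: x_n = 3^n + 3·2^n.

Base case: x_0 = 4, and 3^0 + 3·2^0 = 1 + 3 = 4.
Assume x_r = 3^r + 3·2^r for some r ≥ 0.
Then x_{r+1} = 3x_r − 3·2^r = 3·(3^r + 3·2^r) − 3·2^r = 3^{r+1} + 9·2^r − 3·2^r = 3^{r+1} + 6·2^r = 3^{r+1} + 3·2^{r+1}.
By induction, x_n = 3^n + 3·2^n for all n ≥ 0.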